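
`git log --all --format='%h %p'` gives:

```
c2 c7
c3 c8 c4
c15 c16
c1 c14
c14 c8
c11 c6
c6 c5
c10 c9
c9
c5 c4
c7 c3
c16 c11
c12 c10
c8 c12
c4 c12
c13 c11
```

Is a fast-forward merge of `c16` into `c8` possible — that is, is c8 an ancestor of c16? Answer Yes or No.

No

A fast-forward from c8 to c16 is possible iff c8 is an ancestor of c16.
Ancestors of c16: {c10, c11, c12, c16, c4, c5, c6, c9}.
c8 is not among them, so fast-forward is not possible.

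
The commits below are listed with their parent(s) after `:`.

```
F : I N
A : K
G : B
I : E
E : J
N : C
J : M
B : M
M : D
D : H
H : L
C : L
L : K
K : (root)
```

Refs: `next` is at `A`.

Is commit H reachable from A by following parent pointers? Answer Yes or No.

No

Ancestors of A: {A, K}.
H is not in that set, so it is not an ancestor of A.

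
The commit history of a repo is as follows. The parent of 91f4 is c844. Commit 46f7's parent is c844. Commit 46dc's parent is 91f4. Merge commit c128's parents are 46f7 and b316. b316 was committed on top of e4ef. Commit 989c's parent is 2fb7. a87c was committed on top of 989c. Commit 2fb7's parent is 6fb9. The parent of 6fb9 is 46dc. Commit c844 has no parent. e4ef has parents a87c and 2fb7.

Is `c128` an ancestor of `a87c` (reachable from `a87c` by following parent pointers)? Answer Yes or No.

No

Ancestors of a87c: {2fb7, 46dc, 6fb9, 91f4, 989c, a87c, c844}.
c128 is not in that set, so it is not an ancestor of a87c.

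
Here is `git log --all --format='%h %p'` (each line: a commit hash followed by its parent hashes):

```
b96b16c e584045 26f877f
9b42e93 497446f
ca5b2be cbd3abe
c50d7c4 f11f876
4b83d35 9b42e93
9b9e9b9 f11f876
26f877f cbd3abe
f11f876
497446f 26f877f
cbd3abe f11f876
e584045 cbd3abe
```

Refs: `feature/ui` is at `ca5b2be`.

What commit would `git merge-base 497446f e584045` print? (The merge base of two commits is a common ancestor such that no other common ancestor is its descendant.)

cbd3abe

Ancestors of 497446f: {26f877f, 497446f, cbd3abe, f11f876}.
Ancestors of e584045: {cbd3abe, e584045, f11f876}.
Common ancestors: {cbd3abe, f11f876}.
Among these, cbd3abe is not an ancestor of any other common ancestor — it is the merge base.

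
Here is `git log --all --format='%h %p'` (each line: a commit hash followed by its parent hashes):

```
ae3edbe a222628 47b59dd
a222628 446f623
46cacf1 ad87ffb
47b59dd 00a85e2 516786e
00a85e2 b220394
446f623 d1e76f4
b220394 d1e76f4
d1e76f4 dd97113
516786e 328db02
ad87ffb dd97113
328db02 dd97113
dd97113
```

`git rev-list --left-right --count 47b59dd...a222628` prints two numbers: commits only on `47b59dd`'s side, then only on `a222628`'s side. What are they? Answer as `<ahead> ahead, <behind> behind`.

Reachable from 47b59dd: {00a85e2, 328db02, 47b59dd, 516786e, b220394, d1e76f4, dd97113}.
Reachable from a222628: {446f623, a222628, d1e76f4, dd97113}.
Only in 47b59dd's history (ahead): {00a85e2, 328db02, 47b59dd, 516786e, b220394} — 5.
Only in a222628's history (behind): {446f623, a222628} — 2.

5 ahead, 2 behind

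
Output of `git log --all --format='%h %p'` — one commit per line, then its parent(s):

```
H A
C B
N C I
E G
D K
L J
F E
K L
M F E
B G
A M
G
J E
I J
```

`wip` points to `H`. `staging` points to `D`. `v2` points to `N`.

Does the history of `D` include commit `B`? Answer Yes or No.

No

Ancestors of D: {D, E, G, J, K, L}.
B is not in that set, so it is not an ancestor of D.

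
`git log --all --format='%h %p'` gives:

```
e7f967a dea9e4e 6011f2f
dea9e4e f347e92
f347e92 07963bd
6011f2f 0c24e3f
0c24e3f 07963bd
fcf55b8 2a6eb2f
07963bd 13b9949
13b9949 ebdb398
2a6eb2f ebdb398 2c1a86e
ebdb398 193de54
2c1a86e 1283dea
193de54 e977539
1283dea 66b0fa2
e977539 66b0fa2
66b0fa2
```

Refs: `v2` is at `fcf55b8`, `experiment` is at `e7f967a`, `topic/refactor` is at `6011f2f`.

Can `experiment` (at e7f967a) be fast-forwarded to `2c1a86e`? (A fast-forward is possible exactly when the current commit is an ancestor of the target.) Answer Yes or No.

No

A fast-forward from e7f967a to 2c1a86e is possible iff e7f967a is an ancestor of 2c1a86e.
Ancestors of 2c1a86e: {1283dea, 2c1a86e, 66b0fa2}.
e7f967a is not among them, so fast-forward is not possible.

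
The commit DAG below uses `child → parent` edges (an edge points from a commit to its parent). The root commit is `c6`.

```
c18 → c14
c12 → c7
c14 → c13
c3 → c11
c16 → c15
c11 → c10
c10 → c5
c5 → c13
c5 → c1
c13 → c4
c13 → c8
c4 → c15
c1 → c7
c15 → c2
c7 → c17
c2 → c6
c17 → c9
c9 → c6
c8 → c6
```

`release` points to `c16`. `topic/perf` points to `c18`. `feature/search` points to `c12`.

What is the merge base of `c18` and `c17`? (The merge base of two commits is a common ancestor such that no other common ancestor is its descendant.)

Ancestors of c18: {c13, c14, c15, c18, c2, c4, c6, c8}.
Ancestors of c17: {c17, c6, c9}.
Common ancestors: {c6}.
The only common ancestor is c6, so it is the merge base.

c6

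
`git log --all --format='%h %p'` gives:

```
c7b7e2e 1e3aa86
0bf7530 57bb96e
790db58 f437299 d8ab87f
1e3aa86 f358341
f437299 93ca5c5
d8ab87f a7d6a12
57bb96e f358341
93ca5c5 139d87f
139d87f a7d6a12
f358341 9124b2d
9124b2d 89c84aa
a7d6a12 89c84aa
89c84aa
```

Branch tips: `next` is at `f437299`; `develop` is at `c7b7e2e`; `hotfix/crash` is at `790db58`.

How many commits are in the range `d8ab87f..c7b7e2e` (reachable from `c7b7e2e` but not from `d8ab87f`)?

4

Reachable from c7b7e2e: {1e3aa86, 89c84aa, 9124b2d, c7b7e2e, f358341}.
Reachable from d8ab87f: {89c84aa, a7d6a12, d8ab87f}.
In c7b7e2e's history but not d8ab87f's: {1e3aa86, 9124b2d, c7b7e2e, f358341} — 4 commits.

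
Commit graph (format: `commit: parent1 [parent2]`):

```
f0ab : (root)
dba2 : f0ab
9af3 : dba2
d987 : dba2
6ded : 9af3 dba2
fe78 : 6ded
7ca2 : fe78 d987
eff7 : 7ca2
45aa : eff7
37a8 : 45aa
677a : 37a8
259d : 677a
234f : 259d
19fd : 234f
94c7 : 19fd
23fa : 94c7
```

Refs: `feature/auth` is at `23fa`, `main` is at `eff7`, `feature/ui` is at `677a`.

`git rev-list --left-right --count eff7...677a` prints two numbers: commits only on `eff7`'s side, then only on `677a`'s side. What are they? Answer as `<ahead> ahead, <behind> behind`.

Reachable from eff7: {6ded, 7ca2, 9af3, d987, dba2, eff7, f0ab, fe78}.
Reachable from 677a: {37a8, 45aa, 677a, 6ded, 7ca2, 9af3, d987, dba2, eff7, f0ab, fe78}.
Only in eff7's history (ahead): {} — 0.
Only in 677a's history (behind): {37a8, 45aa, 677a} — 3.

0 ahead, 3 behind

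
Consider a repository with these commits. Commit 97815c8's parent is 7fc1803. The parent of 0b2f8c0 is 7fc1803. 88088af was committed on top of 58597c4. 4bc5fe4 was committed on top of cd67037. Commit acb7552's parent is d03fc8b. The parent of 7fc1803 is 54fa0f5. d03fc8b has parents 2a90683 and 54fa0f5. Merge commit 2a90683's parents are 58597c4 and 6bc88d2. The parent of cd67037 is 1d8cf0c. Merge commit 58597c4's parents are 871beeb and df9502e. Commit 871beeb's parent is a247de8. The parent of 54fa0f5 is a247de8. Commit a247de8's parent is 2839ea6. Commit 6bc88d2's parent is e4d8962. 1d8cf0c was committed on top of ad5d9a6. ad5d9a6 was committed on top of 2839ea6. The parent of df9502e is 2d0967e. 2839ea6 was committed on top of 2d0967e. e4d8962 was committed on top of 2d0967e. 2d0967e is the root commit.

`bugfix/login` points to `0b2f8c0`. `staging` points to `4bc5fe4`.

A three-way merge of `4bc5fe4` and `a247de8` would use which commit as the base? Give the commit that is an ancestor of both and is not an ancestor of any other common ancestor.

2839ea6

Ancestors of 4bc5fe4: {1d8cf0c, 2839ea6, 2d0967e, 4bc5fe4, ad5d9a6, cd67037}.
Ancestors of a247de8: {2839ea6, 2d0967e, a247de8}.
Common ancestors: {2839ea6, 2d0967e}.
Among these, 2839ea6 is not an ancestor of any other common ancestor — it is the merge base.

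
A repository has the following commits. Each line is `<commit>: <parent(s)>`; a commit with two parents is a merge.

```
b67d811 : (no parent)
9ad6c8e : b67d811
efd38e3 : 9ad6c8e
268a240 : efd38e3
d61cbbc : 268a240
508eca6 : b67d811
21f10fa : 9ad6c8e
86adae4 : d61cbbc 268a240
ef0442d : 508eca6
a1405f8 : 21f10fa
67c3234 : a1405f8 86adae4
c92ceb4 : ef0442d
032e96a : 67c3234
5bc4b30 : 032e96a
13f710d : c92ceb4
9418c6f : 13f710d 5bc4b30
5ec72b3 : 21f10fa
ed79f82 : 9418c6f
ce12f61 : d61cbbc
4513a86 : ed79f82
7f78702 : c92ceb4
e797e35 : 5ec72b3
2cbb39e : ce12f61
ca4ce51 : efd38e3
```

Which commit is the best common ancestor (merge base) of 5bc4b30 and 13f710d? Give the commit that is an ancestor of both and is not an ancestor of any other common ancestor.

b67d811

Ancestors of 5bc4b30: {032e96a, 21f10fa, 268a240, 5bc4b30, 67c3234, 86adae4, 9ad6c8e, a1405f8, b67d811, d61cbbc, efd38e3}.
Ancestors of 13f710d: {13f710d, 508eca6, b67d811, c92ceb4, ef0442d}.
Common ancestors: {b67d811}.
The only common ancestor is b67d811, so it is the merge base.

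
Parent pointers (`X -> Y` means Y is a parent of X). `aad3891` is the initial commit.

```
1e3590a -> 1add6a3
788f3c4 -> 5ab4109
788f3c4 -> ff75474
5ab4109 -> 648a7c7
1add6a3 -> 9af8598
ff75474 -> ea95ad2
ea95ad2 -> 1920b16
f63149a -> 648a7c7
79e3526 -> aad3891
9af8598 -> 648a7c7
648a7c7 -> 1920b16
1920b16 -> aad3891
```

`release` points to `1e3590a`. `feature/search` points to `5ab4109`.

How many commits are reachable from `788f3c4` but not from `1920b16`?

5

Reachable from 788f3c4: {1920b16, 5ab4109, 648a7c7, 788f3c4, aad3891, ea95ad2, ff75474}.
Reachable from 1920b16: {1920b16, aad3891}.
In 788f3c4's history but not 1920b16's: {5ab4109, 648a7c7, 788f3c4, ea95ad2, ff75474} — 5 commits.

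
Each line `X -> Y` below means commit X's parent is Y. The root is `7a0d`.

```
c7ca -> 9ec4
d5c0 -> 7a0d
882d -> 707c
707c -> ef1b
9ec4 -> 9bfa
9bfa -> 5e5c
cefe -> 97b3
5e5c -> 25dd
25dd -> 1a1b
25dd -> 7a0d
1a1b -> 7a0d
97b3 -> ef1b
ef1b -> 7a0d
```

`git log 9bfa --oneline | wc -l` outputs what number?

5

Walking parent pointers from 9bfa: reachable set = {1a1b, 25dd, 5e5c, 7a0d, 9bfa}.
That is 5 commits.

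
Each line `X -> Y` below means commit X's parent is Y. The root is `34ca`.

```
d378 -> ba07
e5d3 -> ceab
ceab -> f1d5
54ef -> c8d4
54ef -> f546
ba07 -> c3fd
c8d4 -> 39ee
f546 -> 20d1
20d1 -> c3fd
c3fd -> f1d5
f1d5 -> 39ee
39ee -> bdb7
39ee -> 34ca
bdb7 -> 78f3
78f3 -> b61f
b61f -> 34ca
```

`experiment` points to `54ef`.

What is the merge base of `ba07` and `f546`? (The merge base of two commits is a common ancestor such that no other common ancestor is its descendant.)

Ancestors of ba07: {34ca, 39ee, 78f3, b61f, ba07, bdb7, c3fd, f1d5}.
Ancestors of f546: {20d1, 34ca, 39ee, 78f3, b61f, bdb7, c3fd, f1d5, f546}.
Common ancestors: {34ca, 39ee, 78f3, b61f, bdb7, c3fd, f1d5}.
Among these, c3fd is not an ancestor of any other common ancestor — it is the merge base.

c3fd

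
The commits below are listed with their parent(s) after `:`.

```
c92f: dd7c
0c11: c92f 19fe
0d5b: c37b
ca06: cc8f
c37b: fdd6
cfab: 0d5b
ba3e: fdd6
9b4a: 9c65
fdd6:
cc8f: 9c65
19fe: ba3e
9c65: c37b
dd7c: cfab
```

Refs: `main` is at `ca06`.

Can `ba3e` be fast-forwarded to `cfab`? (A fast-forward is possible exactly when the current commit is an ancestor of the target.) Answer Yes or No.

A fast-forward from ba3e to cfab is possible iff ba3e is an ancestor of cfab.
Ancestors of cfab: {0d5b, c37b, cfab, fdd6}.
ba3e is not among them, so fast-forward is not possible.

No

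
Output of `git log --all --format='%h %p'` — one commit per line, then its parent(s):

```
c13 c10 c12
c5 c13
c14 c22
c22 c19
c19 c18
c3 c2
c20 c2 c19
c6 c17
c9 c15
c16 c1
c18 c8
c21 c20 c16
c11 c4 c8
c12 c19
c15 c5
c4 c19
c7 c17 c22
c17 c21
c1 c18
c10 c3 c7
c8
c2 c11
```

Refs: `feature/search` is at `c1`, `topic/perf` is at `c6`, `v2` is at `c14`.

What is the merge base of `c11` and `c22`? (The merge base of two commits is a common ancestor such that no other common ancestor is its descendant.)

Ancestors of c11: {c11, c18, c19, c4, c8}.
Ancestors of c22: {c18, c19, c22, c8}.
Common ancestors: {c18, c19, c8}.
Among these, c19 is not an ancestor of any other common ancestor — it is the merge base.

c19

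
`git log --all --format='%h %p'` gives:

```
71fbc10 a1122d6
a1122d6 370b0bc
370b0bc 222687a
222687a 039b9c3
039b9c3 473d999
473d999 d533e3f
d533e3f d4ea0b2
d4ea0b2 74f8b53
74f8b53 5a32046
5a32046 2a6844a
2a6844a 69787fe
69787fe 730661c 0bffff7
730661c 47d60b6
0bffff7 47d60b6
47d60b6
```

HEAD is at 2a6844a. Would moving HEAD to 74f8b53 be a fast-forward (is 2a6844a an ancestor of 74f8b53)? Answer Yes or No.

A fast-forward from 2a6844a to 74f8b53 is possible iff 2a6844a is an ancestor of 74f8b53.
Ancestors of 74f8b53: {0bffff7, 2a6844a, 47d60b6, 5a32046, 69787fe, 730661c, 74f8b53}.
2a6844a is among them, so fast-forward is possible.

Yes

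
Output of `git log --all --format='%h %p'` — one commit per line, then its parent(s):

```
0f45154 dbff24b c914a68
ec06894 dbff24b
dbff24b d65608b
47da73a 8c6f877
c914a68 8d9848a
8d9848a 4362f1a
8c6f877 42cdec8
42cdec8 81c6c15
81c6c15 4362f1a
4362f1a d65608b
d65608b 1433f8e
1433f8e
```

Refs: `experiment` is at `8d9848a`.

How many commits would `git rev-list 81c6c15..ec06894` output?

Reachable from ec06894: {1433f8e, d65608b, dbff24b, ec06894}.
Reachable from 81c6c15: {1433f8e, 4362f1a, 81c6c15, d65608b}.
In ec06894's history but not 81c6c15's: {dbff24b, ec06894} — 2 commits.

2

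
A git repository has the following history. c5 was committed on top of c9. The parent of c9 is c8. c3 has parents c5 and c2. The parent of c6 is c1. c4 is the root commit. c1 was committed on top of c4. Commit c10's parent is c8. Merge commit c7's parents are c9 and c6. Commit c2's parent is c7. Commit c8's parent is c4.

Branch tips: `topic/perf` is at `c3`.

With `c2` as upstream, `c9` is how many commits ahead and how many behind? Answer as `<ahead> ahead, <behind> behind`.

0 ahead, 4 behind

Reachable from c9: {c4, c8, c9}.
Reachable from c2: {c1, c2, c4, c6, c7, c8, c9}.
Only in c9's history (ahead): {} — 0.
Only in c2's history (behind): {c1, c2, c6, c7} — 4.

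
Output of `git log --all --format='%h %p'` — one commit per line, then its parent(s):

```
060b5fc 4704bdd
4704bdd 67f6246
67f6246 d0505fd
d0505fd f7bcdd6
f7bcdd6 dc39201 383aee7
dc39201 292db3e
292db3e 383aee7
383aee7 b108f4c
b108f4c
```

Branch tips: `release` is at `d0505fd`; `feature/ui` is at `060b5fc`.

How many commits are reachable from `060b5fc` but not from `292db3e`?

Reachable from 060b5fc: {060b5fc, 292db3e, 383aee7, 4704bdd, 67f6246, b108f4c, d0505fd, dc39201, f7bcdd6}.
Reachable from 292db3e: {292db3e, 383aee7, b108f4c}.
In 060b5fc's history but not 292db3e's: {060b5fc, 4704bdd, 67f6246, d0505fd, dc39201, f7bcdd6} — 6 commits.

6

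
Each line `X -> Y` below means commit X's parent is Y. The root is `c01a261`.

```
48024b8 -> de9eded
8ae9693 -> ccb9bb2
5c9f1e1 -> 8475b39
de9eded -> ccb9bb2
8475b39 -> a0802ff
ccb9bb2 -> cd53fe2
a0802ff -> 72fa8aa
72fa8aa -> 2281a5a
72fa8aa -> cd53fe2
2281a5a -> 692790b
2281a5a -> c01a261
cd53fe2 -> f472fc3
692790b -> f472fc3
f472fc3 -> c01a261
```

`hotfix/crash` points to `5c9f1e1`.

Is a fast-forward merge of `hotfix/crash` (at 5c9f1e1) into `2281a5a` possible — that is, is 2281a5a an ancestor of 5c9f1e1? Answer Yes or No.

A fast-forward from 2281a5a to 5c9f1e1 is possible iff 2281a5a is an ancestor of 5c9f1e1.
Ancestors of 5c9f1e1: {2281a5a, 5c9f1e1, 692790b, 72fa8aa, 8475b39, a0802ff, c01a261, cd53fe2, f472fc3}.
2281a5a is among them, so fast-forward is possible.

Yes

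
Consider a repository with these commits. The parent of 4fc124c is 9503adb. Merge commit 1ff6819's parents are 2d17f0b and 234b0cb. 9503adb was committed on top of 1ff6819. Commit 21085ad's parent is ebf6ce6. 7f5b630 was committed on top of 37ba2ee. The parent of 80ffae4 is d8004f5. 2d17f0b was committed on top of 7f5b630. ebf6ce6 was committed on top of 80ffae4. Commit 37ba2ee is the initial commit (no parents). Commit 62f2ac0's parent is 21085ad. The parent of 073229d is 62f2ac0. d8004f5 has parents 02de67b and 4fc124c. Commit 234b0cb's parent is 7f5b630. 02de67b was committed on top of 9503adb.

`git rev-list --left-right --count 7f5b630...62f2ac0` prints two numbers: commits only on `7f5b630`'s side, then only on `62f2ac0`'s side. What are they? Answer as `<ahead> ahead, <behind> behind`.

Reachable from 7f5b630: {37ba2ee, 7f5b630}.
Reachable from 62f2ac0: {02de67b, 1ff6819, 21085ad, 234b0cb, 2d17f0b, 37ba2ee, 4fc124c, 62f2ac0, 7f5b630, 80ffae4, 9503adb, d8004f5, ebf6ce6}.
Only in 7f5b630's history (ahead): {} — 0.
Only in 62f2ac0's history (behind): {02de67b, 1ff6819, 21085ad, 234b0cb, 2d17f0b, 4fc124c, 62f2ac0, 80ffae4, 9503adb, d8004f5, ebf6ce6} — 11.

0 ahead, 11 behind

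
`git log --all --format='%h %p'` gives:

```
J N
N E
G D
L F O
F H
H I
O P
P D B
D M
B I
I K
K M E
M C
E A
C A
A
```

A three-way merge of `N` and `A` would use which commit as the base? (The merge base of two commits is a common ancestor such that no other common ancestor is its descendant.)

A

Ancestors of N: {A, E, N}.
Ancestors of A: {A}.
Common ancestors: {A}.
The only common ancestor is A, so it is the merge base.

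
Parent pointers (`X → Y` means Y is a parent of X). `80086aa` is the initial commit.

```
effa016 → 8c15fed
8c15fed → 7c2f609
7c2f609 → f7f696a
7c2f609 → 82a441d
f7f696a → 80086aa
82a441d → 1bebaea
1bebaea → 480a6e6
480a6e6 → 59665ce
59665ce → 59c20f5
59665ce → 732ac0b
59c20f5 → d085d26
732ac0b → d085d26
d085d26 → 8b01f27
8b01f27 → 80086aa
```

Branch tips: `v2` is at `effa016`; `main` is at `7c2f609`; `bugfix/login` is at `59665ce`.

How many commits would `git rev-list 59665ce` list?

6

Walking parent pointers from 59665ce: reachable set = {59665ce, 59c20f5, 732ac0b, 80086aa, 8b01f27, d085d26}.
That is 6 commits.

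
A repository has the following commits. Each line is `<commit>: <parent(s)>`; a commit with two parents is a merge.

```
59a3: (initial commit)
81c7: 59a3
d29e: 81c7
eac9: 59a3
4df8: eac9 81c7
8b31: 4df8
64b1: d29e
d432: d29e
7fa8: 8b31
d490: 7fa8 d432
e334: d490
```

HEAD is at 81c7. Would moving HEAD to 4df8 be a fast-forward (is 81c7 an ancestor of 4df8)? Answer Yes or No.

A fast-forward from 81c7 to 4df8 is possible iff 81c7 is an ancestor of 4df8.
Ancestors of 4df8: {4df8, 59a3, 81c7, eac9}.
81c7 is among them, so fast-forward is possible.

Yes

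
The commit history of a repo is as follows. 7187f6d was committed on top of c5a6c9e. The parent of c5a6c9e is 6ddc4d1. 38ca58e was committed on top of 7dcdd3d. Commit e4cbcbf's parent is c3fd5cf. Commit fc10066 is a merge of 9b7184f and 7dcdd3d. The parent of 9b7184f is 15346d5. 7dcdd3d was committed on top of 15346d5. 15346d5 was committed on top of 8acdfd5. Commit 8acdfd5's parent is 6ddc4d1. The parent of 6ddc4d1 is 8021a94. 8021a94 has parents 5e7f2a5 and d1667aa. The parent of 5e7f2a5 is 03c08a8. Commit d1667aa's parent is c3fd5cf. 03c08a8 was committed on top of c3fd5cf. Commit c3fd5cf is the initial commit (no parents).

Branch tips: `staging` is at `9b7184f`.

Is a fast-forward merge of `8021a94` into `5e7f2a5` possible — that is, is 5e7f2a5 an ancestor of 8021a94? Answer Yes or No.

A fast-forward from 5e7f2a5 to 8021a94 is possible iff 5e7f2a5 is an ancestor of 8021a94.
Ancestors of 8021a94: {03c08a8, 5e7f2a5, 8021a94, c3fd5cf, d1667aa}.
5e7f2a5 is among them, so fast-forward is possible.

Yes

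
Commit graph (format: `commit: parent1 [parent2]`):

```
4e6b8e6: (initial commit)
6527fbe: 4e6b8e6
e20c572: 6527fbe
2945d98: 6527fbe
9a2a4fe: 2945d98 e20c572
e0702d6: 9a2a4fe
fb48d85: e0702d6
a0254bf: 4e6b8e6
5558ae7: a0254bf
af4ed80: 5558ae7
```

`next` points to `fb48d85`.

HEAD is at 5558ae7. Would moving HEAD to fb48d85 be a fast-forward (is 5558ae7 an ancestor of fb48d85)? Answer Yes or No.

No

A fast-forward from 5558ae7 to fb48d85 is possible iff 5558ae7 is an ancestor of fb48d85.
Ancestors of fb48d85: {2945d98, 4e6b8e6, 6527fbe, 9a2a4fe, e0702d6, e20c572, fb48d85}.
5558ae7 is not among them, so fast-forward is not possible.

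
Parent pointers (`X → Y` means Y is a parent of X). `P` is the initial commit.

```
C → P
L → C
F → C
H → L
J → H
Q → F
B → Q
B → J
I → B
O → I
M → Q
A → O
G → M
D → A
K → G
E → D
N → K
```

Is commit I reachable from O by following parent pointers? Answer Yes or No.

Ancestors of O (commits reachable by following parents): {B, C, F, H, I, J, L, O, P, Q}.
I is in that set, so it is an ancestor of O.

Yes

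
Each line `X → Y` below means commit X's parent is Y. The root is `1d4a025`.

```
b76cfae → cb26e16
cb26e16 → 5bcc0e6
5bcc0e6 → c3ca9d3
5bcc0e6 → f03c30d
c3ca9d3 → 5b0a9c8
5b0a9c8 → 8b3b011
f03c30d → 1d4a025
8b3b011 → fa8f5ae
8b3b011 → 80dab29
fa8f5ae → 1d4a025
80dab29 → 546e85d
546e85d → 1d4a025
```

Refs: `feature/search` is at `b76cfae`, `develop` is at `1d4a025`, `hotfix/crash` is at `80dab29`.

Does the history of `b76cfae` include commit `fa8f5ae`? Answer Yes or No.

Ancestors of b76cfae (commits reachable by following parents): {1d4a025, 546e85d, 5b0a9c8, 5bcc0e6, 80dab29, 8b3b011, b76cfae, c3ca9d3, cb26e16, f03c30d, fa8f5ae}.
fa8f5ae is in that set, so it is an ancestor of b76cfae.

Yes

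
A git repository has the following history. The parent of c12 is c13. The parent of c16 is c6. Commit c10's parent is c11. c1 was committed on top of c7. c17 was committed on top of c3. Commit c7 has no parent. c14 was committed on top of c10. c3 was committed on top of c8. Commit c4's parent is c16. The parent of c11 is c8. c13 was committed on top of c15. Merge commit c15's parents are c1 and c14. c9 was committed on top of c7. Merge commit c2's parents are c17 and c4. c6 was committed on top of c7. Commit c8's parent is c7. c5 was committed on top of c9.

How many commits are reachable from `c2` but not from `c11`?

6

Reachable from c2: {c16, c17, c2, c3, c4, c6, c7, c8}.
Reachable from c11: {c11, c7, c8}.
In c2's history but not c11's: {c16, c17, c2, c3, c4, c6} — 6 commits.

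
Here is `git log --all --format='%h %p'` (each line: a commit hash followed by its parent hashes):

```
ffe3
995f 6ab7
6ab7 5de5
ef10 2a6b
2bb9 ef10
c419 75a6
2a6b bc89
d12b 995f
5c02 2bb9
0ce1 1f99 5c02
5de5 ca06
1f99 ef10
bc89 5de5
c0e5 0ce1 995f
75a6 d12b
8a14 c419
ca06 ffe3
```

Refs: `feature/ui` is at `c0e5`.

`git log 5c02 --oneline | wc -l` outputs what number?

8

Walking parent pointers from 5c02: reachable set = {2a6b, 2bb9, 5c02, 5de5, bc89, ca06, ef10, ffe3}.
That is 8 commits.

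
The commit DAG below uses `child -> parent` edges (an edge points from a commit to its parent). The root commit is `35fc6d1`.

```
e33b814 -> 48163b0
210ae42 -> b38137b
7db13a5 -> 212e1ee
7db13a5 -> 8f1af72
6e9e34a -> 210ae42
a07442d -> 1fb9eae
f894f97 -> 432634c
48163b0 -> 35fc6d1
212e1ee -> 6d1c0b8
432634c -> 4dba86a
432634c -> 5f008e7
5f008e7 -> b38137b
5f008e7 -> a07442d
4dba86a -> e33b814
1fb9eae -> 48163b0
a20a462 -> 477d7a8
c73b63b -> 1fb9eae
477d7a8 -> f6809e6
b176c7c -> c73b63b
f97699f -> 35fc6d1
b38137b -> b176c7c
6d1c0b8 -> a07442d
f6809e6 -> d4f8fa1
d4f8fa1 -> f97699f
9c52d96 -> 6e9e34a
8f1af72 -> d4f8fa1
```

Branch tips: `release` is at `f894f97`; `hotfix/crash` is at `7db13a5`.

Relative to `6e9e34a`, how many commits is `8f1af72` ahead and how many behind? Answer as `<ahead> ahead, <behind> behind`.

Reachable from 8f1af72: {35fc6d1, 8f1af72, d4f8fa1, f97699f}.
Reachable from 6e9e34a: {1fb9eae, 210ae42, 35fc6d1, 48163b0, 6e9e34a, b176c7c, b38137b, c73b63b}.
Only in 8f1af72's history (ahead): {8f1af72, d4f8fa1, f97699f} — 3.
Only in 6e9e34a's history (behind): {1fb9eae, 210ae42, 48163b0, 6e9e34a, b176c7c, b38137b, c73b63b} — 7.

3 ahead, 7 behind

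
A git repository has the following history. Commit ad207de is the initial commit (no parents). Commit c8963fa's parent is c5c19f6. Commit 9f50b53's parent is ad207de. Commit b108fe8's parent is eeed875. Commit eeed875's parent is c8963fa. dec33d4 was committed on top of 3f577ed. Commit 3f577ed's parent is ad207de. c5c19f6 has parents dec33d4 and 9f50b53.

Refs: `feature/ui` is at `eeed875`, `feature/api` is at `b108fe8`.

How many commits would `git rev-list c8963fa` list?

Walking parent pointers from c8963fa: reachable set = {3f577ed, 9f50b53, ad207de, c5c19f6, c8963fa, dec33d4}.
That is 6 commits.

6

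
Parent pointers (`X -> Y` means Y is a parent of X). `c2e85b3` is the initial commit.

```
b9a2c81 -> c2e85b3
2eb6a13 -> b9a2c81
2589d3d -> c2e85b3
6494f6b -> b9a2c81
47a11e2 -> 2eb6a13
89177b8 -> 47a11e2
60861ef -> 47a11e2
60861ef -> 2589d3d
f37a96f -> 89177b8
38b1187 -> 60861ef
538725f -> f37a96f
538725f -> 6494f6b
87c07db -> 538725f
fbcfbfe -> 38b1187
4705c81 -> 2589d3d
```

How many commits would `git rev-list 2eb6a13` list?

3

Walking parent pointers from 2eb6a13: reachable set = {2eb6a13, b9a2c81, c2e85b3}.
That is 3 commits.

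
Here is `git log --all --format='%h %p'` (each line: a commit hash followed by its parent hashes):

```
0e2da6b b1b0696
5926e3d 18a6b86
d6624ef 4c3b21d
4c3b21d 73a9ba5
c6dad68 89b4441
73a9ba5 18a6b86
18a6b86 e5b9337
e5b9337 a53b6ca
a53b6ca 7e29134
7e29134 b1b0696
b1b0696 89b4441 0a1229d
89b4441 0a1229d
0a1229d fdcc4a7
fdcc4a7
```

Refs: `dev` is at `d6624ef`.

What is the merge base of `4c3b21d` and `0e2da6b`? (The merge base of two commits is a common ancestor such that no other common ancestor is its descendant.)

b1b0696

Ancestors of 4c3b21d: {0a1229d, 18a6b86, 4c3b21d, 73a9ba5, 7e29134, 89b4441, a53b6ca, b1b0696, e5b9337, fdcc4a7}.
Ancestors of 0e2da6b: {0a1229d, 0e2da6b, 89b4441, b1b0696, fdcc4a7}.
Common ancestors: {0a1229d, 89b4441, b1b0696, fdcc4a7}.
Among these, b1b0696 is not an ancestor of any other common ancestor — it is the merge base.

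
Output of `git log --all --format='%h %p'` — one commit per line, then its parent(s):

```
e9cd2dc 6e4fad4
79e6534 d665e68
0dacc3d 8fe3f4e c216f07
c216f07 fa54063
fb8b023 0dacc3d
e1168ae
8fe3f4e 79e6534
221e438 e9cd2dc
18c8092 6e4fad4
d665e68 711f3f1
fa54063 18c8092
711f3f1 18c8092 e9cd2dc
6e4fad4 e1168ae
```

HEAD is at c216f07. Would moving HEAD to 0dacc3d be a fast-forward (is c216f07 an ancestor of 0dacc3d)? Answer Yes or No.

Yes

A fast-forward from c216f07 to 0dacc3d is possible iff c216f07 is an ancestor of 0dacc3d.
Ancestors of 0dacc3d: {0dacc3d, 18c8092, 6e4fad4, 711f3f1, 79e6534, 8fe3f4e, c216f07, d665e68, e1168ae, e9cd2dc, fa54063}.
c216f07 is among them, so fast-forward is possible.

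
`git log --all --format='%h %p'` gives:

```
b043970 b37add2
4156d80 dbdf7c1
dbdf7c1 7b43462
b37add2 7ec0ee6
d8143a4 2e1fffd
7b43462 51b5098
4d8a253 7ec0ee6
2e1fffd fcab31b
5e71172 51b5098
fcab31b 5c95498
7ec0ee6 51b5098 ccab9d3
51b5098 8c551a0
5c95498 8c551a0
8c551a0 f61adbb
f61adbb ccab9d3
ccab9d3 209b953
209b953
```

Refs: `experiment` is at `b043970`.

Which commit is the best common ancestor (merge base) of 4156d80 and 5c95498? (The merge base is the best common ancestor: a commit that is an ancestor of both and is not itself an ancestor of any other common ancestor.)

Ancestors of 4156d80: {209b953, 4156d80, 51b5098, 7b43462, 8c551a0, ccab9d3, dbdf7c1, f61adbb}.
Ancestors of 5c95498: {209b953, 5c95498, 8c551a0, ccab9d3, f61adbb}.
Common ancestors: {209b953, 8c551a0, ccab9d3, f61adbb}.
Among these, 8c551a0 is not an ancestor of any other common ancestor — it is the merge base.

8c551a0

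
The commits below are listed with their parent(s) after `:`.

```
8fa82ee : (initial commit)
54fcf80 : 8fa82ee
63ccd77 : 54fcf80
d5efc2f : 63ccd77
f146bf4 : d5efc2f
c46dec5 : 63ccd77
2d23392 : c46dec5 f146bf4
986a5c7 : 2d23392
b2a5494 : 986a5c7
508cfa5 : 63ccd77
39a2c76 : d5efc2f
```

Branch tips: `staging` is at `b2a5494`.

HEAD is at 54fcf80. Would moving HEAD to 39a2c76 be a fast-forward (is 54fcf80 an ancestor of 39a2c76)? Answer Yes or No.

Yes

A fast-forward from 54fcf80 to 39a2c76 is possible iff 54fcf80 is an ancestor of 39a2c76.
Ancestors of 39a2c76: {39a2c76, 54fcf80, 63ccd77, 8fa82ee, d5efc2f}.
54fcf80 is among them, so fast-forward is possible.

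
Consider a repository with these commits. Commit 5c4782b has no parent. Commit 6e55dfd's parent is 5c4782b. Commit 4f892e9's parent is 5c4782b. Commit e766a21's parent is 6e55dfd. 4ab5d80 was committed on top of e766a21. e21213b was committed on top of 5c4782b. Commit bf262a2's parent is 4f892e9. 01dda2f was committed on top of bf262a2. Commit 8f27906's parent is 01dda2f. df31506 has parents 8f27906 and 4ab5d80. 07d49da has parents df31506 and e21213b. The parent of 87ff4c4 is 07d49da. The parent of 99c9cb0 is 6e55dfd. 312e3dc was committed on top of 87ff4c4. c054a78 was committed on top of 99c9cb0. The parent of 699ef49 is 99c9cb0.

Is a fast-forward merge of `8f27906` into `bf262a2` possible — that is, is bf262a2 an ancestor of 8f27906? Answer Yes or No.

A fast-forward from bf262a2 to 8f27906 is possible iff bf262a2 is an ancestor of 8f27906.
Ancestors of 8f27906: {01dda2f, 4f892e9, 5c4782b, 8f27906, bf262a2}.
bf262a2 is among them, so fast-forward is possible.

Yes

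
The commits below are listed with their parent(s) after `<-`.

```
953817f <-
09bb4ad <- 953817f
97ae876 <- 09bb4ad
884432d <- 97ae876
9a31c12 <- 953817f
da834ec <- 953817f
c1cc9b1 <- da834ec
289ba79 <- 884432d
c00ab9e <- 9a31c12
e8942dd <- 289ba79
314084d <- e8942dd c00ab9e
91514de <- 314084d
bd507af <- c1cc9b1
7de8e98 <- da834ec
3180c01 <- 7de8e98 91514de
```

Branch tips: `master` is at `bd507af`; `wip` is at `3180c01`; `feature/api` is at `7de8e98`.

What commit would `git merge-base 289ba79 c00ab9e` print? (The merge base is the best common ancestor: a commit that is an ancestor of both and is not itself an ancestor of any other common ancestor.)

953817f

Ancestors of 289ba79: {09bb4ad, 289ba79, 884432d, 953817f, 97ae876}.
Ancestors of c00ab9e: {953817f, 9a31c12, c00ab9e}.
Common ancestors: {953817f}.
The only common ancestor is 953817f, so it is the merge base.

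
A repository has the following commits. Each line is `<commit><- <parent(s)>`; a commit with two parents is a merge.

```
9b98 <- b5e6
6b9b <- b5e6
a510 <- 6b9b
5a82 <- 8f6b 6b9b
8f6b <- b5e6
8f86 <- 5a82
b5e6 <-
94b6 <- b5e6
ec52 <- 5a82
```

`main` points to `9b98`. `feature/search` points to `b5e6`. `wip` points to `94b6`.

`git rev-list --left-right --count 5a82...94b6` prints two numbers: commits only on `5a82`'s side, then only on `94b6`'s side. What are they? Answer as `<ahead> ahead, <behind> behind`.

Reachable from 5a82: {5a82, 6b9b, 8f6b, b5e6}.
Reachable from 94b6: {94b6, b5e6}.
Only in 5a82's history (ahead): {5a82, 6b9b, 8f6b} — 3.
Only in 94b6's history (behind): {94b6} — 1.

3 ahead, 1 behind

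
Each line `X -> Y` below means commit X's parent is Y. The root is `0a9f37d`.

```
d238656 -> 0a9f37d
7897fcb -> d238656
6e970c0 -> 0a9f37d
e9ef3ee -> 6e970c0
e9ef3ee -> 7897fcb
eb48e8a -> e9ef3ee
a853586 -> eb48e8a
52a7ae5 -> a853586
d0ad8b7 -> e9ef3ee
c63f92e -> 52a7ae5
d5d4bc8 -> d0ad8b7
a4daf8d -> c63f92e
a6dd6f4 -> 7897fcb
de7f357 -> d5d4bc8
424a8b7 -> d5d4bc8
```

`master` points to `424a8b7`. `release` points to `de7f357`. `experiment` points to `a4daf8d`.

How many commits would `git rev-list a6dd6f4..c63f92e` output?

Reachable from c63f92e: {0a9f37d, 52a7ae5, 6e970c0, 7897fcb, a853586, c63f92e, d238656, e9ef3ee, eb48e8a}.
Reachable from a6dd6f4: {0a9f37d, 7897fcb, a6dd6f4, d238656}.
In c63f92e's history but not a6dd6f4's: {52a7ae5, 6e970c0, a853586, c63f92e, e9ef3ee, eb48e8a} — 6 commits.

6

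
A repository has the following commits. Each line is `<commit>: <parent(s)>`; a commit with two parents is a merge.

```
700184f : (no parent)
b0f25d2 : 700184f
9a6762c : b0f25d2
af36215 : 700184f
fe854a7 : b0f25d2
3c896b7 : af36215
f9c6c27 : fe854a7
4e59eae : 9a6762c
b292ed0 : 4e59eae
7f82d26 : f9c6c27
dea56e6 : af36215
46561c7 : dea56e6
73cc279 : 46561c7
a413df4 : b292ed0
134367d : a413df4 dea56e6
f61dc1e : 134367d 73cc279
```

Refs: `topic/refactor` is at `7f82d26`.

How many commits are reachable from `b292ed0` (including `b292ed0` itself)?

5

Walking parent pointers from b292ed0: reachable set = {4e59eae, 700184f, 9a6762c, b0f25d2, b292ed0}.
That is 5 commits.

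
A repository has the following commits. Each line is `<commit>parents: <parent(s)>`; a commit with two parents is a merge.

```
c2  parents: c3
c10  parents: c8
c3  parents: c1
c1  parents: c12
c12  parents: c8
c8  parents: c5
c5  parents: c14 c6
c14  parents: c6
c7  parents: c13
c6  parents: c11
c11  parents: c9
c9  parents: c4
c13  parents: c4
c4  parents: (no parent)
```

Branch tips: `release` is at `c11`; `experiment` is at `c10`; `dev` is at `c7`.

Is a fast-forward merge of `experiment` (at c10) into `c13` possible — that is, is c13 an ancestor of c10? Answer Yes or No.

A fast-forward from c13 to c10 is possible iff c13 is an ancestor of c10.
Ancestors of c10: {c10, c11, c14, c4, c5, c6, c8, c9}.
c13 is not among them, so fast-forward is not possible.

No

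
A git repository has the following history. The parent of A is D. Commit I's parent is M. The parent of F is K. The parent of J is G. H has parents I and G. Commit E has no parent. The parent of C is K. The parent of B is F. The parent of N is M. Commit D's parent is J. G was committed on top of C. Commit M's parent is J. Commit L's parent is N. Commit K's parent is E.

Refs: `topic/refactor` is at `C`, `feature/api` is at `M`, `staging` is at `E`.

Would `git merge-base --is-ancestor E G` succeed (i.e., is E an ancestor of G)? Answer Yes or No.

Ancestors of G (commits reachable by following parents): {C, E, G, K}.
E is in that set, so it is an ancestor of G.

Yes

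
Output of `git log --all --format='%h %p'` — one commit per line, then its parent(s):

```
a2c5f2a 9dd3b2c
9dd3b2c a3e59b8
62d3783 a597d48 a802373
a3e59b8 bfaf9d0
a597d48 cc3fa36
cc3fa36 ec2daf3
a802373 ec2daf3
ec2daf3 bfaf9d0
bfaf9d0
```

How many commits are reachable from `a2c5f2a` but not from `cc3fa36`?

3

Reachable from a2c5f2a: {9dd3b2c, a2c5f2a, a3e59b8, bfaf9d0}.
Reachable from cc3fa36: {bfaf9d0, cc3fa36, ec2daf3}.
In a2c5f2a's history but not cc3fa36's: {9dd3b2c, a2c5f2a, a3e59b8} — 3 commits.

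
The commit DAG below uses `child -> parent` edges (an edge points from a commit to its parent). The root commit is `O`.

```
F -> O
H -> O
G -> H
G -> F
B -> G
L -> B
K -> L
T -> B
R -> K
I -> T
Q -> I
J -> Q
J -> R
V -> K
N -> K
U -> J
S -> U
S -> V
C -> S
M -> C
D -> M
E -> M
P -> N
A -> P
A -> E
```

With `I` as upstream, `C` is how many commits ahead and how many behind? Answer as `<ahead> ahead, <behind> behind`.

Reachable from C: {B, C, F, G, H, I, J, K, L, O, Q, R, S, T, U, V}.
Reachable from I: {B, F, G, H, I, O, T}.
Only in C's history (ahead): {C, J, K, L, Q, R, S, U, V} — 9.
Only in I's history (behind): {} — 0.

9 ahead, 0 behind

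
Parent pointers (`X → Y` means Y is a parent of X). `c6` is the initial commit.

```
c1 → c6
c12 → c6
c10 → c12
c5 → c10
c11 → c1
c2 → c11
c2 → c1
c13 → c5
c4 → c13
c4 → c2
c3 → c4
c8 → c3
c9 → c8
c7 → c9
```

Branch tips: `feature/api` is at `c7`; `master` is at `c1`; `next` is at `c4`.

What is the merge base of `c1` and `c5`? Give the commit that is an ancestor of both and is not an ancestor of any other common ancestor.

c6

Ancestors of c1: {c1, c6}.
Ancestors of c5: {c10, c12, c5, c6}.
Common ancestors: {c6}.
The only common ancestor is c6, so it is the merge base.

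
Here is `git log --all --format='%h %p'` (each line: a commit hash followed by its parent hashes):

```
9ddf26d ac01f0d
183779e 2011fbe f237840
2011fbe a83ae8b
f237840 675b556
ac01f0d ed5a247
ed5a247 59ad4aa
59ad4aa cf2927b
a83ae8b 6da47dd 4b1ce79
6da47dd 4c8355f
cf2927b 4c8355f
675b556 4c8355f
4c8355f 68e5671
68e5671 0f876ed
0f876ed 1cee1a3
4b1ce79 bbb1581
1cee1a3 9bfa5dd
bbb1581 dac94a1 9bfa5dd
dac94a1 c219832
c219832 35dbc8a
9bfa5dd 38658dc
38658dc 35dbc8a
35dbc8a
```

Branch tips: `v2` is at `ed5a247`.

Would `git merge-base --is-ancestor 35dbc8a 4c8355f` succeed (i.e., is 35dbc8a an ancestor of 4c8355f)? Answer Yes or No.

Yes

Ancestors of 4c8355f (commits reachable by following parents): {0f876ed, 1cee1a3, 35dbc8a, 38658dc, 4c8355f, 68e5671, 9bfa5dd}.
35dbc8a is in that set, so it is an ancestor of 4c8355f.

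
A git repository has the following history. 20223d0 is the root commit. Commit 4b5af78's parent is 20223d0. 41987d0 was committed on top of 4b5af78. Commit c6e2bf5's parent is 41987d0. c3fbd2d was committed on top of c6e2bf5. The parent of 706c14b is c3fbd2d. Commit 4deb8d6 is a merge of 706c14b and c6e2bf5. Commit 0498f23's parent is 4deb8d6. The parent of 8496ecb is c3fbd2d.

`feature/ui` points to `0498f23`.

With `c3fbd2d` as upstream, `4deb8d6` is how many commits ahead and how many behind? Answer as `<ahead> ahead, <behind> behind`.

2 ahead, 0 behind

Reachable from 4deb8d6: {20223d0, 41987d0, 4b5af78, 4deb8d6, 706c14b, c3fbd2d, c6e2bf5}.
Reachable from c3fbd2d: {20223d0, 41987d0, 4b5af78, c3fbd2d, c6e2bf5}.
Only in 4deb8d6's history (ahead): {4deb8d6, 706c14b} — 2.
Only in c3fbd2d's history (behind): {} — 0.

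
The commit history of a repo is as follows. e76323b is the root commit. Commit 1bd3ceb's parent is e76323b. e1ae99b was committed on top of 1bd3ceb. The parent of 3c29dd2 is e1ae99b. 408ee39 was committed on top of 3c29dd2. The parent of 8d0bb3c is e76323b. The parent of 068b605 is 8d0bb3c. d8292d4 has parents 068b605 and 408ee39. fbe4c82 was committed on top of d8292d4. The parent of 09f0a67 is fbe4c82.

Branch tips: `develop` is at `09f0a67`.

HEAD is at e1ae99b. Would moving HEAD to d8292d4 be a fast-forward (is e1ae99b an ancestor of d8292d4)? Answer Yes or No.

Yes

A fast-forward from e1ae99b to d8292d4 is possible iff e1ae99b is an ancestor of d8292d4.
Ancestors of d8292d4: {068b605, 1bd3ceb, 3c29dd2, 408ee39, 8d0bb3c, d8292d4, e1ae99b, e76323b}.
e1ae99b is among them, so fast-forward is possible.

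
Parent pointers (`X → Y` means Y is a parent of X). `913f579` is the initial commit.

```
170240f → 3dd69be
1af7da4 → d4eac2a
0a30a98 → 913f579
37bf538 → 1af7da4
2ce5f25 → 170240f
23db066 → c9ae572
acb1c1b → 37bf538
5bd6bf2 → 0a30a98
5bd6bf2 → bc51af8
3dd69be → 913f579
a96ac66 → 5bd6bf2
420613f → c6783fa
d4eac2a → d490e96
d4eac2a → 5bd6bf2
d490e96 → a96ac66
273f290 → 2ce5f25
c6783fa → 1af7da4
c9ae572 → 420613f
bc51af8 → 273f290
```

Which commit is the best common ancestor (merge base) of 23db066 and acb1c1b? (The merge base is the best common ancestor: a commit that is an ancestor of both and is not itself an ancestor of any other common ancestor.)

1af7da4

Ancestors of 23db066: {0a30a98, 170240f, 1af7da4, 23db066, 273f290, 2ce5f25, 3dd69be, 420613f, 5bd6bf2, 913f579, a96ac66, bc51af8, c6783fa, c9ae572, d490e96, d4eac2a}.
Ancestors of acb1c1b: {0a30a98, 170240f, 1af7da4, 273f290, 2ce5f25, 37bf538, 3dd69be, 5bd6bf2, 913f579, a96ac66, acb1c1b, bc51af8, d490e96, d4eac2a}.
Common ancestors: {0a30a98, 170240f, 1af7da4, 273f290, 2ce5f25, 3dd69be, 5bd6bf2, 913f579, a96ac66, bc51af8, d490e96, d4eac2a}.
Among these, 1af7da4 is not an ancestor of any other common ancestor — it is the merge base.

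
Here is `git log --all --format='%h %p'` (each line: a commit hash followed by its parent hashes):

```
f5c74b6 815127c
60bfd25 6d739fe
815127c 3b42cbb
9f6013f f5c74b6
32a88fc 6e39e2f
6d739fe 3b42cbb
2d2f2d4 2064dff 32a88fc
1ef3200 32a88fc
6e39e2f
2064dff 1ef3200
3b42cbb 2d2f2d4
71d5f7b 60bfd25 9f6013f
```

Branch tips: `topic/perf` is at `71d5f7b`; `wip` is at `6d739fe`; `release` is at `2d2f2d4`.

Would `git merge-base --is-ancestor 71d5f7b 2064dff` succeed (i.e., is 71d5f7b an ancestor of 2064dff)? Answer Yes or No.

No

Ancestors of 2064dff: {1ef3200, 2064dff, 32a88fc, 6e39e2f}.
71d5f7b is not in that set, so it is not an ancestor of 2064dff.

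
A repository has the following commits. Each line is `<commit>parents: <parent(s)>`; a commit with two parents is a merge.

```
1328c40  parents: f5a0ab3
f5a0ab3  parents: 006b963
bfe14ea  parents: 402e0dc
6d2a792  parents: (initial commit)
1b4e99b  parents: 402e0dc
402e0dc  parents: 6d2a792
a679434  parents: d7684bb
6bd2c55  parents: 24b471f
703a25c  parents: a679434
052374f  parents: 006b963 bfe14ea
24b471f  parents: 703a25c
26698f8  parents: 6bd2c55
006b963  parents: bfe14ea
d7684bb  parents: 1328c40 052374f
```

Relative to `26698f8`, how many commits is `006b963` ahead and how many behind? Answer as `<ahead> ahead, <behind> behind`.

Reachable from 006b963: {006b963, 402e0dc, 6d2a792, bfe14ea}.
Reachable from 26698f8: {006b963, 052374f, 1328c40, 24b471f, 26698f8, 402e0dc, 6bd2c55, 6d2a792, 703a25c, a679434, bfe14ea, d7684bb, f5a0ab3}.
Only in 006b963's history (ahead): {} — 0.
Only in 26698f8's history (behind): {052374f, 1328c40, 24b471f, 26698f8, 6bd2c55, 703a25c, a679434, d7684bb, f5a0ab3} — 9.

0 ahead, 9 behind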